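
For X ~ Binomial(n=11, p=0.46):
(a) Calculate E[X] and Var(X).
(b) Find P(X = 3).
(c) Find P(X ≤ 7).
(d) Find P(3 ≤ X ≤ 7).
(a) E[X] = 5.0600, Var(X) = 2.7324
(b) P(X = 3) = 0.116120
(c) P(X ≤ 7) = 0.930408
(d) P(3 ≤ X ≤ 7) = 0.873163

We have X ~ Binomial(n=11, p=0.46).

(a) Moments:
E[X] = 5.0600
Var(X) = 2.7324
σ = √Var(X) = 1.6530

(b) Point probability using PMF:
P(X = 3) = 0.116120

(c) Cumulative probability using CDF:
P(X ≤ 7) = F(7) = 0.930408

(d) Range probability:
P(3 ≤ X ≤ 7) = P(X ≤ 7) - P(X ≤ 2)
                   = F(7) - F(2)
                   = 0.930408 - 0.057245
                   = 0.873163

This means approximately 87.3% of outcomes fall in the interval [3, 7].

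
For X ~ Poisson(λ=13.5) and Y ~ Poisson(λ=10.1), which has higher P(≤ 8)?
Y has higher probability (P(Y ≤ 8) = 0.3217 > P(X ≤ 8) = 0.0790)

Compute P(≤ 8) for each distribution:

X ~ Poisson(λ=13.5):
P(X ≤ 8) = 0.0790

Y ~ Poisson(λ=10.1):
P(Y ≤ 8) = 0.3217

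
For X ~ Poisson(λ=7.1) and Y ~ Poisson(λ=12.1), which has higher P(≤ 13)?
X has higher probability (P(X ≤ 13) = 0.9857 > P(Y ≤ 13) = 0.6709)

Compute P(≤ 13) for each distribution:

X ~ Poisson(λ=7.1):
P(X ≤ 13) = 0.9857

Y ~ Poisson(λ=12.1):
P(Y ≤ 13) = 0.6709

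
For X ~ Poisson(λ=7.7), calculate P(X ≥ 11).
0.155492

We have X ~ Poisson(λ=7.7).

For discrete distributions, P(X ≥ 11) = 1 - P(X ≤ 10).

P(X ≤ 10) = 0.844508
P(X ≥ 11) = 1 - 0.844508 = 0.155492

So there's approximately a 15.5% chance that X is at least 11.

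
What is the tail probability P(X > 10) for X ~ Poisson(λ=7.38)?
0.127670

We have X ~ Poisson(λ=7.38).

P(X > 10) = 1 - P(X ≤ 10)
                = 1 - F(10)
                = 1 - 0.872330
                = 0.127670

So there's approximately a 12.8% chance that X exceeds 10.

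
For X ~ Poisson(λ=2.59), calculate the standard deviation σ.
1.6093

We have X ~ Poisson(λ=2.59).

For a Poisson distribution with λ=2.59:
σ = √Var(X) = 1.6093

The standard deviation is the square root of the variance.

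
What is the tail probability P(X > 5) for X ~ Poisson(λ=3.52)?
0.145041

We have X ~ Poisson(λ=3.52).

P(X > 5) = 1 - P(X ≤ 5)
                = 1 - F(5)
                = 1 - 0.854959
                = 0.145041

So there's approximately a 14.5% chance that X exceeds 5.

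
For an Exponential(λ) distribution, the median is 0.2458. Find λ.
λ = 2.8200

For X ~ Exponential(λ), the CDF is F(x) = 1 - e^(-λx).
The median m satisfies F(m) = 0.5:
1 - e^(-λm) = 0.5
e^(-λm) = 0.5
λm = ln(2)
m = ln(2) / λ

Given m = 0.2458:
λ = ln(2) / 0.2458 = 0.693147 / 0.2458 = 2.8200

Verification: ln(2) / 2.8200 = 0.2458 ✓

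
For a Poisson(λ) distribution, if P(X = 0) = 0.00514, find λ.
λ = 5.2707

For a Poisson(λ) distribution, the PMF at 0 is:
P(X = 0) = λ^0 e^(-λ) / 0! = e^(-λ)

Given P(X = 0) = 0.00514:
e^(-λ) = 0.00514
-λ = ln(0.00514)
λ = -ln(0.00514) = 5.2707

Verification: e^(-5.2707) = 0.00514 ✓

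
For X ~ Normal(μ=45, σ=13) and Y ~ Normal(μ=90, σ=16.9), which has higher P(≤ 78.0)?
X has higher probability (P(X ≤ 78.0) = 0.9944 > P(Y ≤ 78.0) = 0.2388)

Compute P(≤ 78.0) for each distribution:

X ~ Normal(μ=45, σ=13):
P(X ≤ 78.0) = 0.9944

Y ~ Normal(μ=90, σ=16.9):
P(Y ≤ 78.0) = 0.2388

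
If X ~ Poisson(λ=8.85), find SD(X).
2.9749

We have X ~ Poisson(λ=8.85).

For a Poisson distribution with λ=8.85:
σ = √Var(X) = 2.9749

The standard deviation is the square root of the variance.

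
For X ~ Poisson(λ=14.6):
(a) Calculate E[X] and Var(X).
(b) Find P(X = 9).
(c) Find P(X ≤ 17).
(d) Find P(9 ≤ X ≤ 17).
(a) E[X] = 14.6000, Var(X) = 14.6000
(b) P(X = 9) = 0.037906
(c) P(X ≤ 17) = 0.781799
(d) P(9 ≤ X ≤ 17) = 0.735810

We have X ~ Poisson(λ=14.6).

(a) Moments:
E[X] = 14.6000
Var(X) = 14.6000
σ = √Var(X) = 3.8210

(b) Point probability using PMF:
P(X = 9) = 0.037906

(c) Cumulative probability using CDF:
P(X ≤ 17) = F(17) = 0.781799

(d) Range probability:
P(9 ≤ X ≤ 17) = P(X ≤ 17) - P(X ≤ 8)
                   = F(17) - F(8)
                   = 0.781799 - 0.045989
                   = 0.735810

This means approximately 73.6% of outcomes fall in the interval [9, 17].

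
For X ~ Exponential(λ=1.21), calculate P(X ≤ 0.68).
0.560800

We have X ~ Exponential(λ=1.21).

The CDF gives us P(X ≤ k).

Using the CDF:
P(X ≤ 0.68) = 0.560800

This means there's approximately a 56.1% chance that X is at most 0.68.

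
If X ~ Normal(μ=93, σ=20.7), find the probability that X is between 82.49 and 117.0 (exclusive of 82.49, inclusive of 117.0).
0.571036

We have X ~ Normal(μ=93, σ=20.7).

To find P(82.49 < X ≤ 117.0), we use:
P(82.49 < X ≤ 117.0) = P(X ≤ 117.0) - P(X ≤ 82.49)
                 = F(117.0) - F(82.49)
                 = 0.876858 - 0.305822
                 = 0.571036

So there's approximately a 57.1% chance that X falls in this range.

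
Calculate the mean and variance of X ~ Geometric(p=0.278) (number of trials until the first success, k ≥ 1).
E[X] = 3.5971, Var(X) = 9.3422

We have X ~ Geometric(p=0.278) (number of trials until the first success, k ≥ 1).

For a Geometric distribution with p=0.278 (number of trials until the first success, k ≥ 1):

Expected value:
E[X] = 3.5971

Variance:
Var(X) = 9.3422

Standard deviation:
σ = √Var(X) = 3.0565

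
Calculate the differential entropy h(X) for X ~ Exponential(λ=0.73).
1.3147 nats

We have X ~ Exponential(λ=0.73).

The differential entropy measures the uncertainty or information content of the distribution.

For an Exponential distribution with λ=0.73:
h(X) = 1.3147 nats

(In bits, this would be 1.8967 bits.)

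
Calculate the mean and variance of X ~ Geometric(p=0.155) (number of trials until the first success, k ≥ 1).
E[X] = 6.4516, Var(X) = 35.1717

We have X ~ Geometric(p=0.155) (number of trials until the first success, k ≥ 1).

For a Geometric distribution with p=0.155 (number of trials until the first success, k ≥ 1):

Expected value:
E[X] = 6.4516

Variance:
Var(X) = 35.1717

Standard deviation:
σ = √Var(X) = 5.9306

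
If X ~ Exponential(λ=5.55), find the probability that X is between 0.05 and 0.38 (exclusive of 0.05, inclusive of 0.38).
0.636316

We have X ~ Exponential(λ=5.55).

To find P(0.05 < X ≤ 0.38), we use:
P(0.05 < X ≤ 0.38) = P(X ≤ 0.38) - P(X ≤ 0.05)
                 = F(0.38) - F(0.05)
                 = 0.878641 - 0.242324
                 = 0.636316

So there's approximately a 63.6% chance that X falls in this range.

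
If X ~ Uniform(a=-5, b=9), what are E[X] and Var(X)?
E[X] = 2.0000, Var(X) = 16.3333

We have X ~ Uniform(a=-5, b=9).

For a Uniform distribution with a=-5, b=9:

Expected value:
E[X] = 2.0000

Variance:
Var(X) = 16.3333

Standard deviation:
σ = √Var(X) = 4.0415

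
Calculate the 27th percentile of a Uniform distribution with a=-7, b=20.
0.2900

We have X ~ Uniform(a=-7, b=20).

We want to find x such that P(X ≤ x) = 0.27.

This is the 27th percentile, which means 27% of values fall below this point.

Using the inverse CDF (quantile function):
x = F⁻¹(0.27) = 0.2900

Verification: P(X ≤ 0.2900) = 0.27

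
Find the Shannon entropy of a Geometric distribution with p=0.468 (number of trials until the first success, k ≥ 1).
1.4767 nats

We have X ~ Geometric(p=0.468) (number of trials until the first success, k ≥ 1).

The Shannon entropy measures the uncertainty or information content of the distribution.

For a Geometric distribution with p=0.468 (number of trials until the first success, k ≥ 1):
H(X) = 1.4767 nats

(In bits, this would be 2.1304 bits.)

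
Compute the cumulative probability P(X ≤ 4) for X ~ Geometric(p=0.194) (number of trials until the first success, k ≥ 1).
0.577973

We have X ~ Geometric(p=0.194) (number of trials until the first success, k ≥ 1).

The CDF gives us P(X ≤ k).

Using the CDF:
P(X ≤ 4) = 0.577973

This means there's approximately a 57.8% chance that X is at most 4.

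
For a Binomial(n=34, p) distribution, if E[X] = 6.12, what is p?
p = 0.18

For a Binomial(n, p) distribution:
E[X] = n × p

Given n = 34 and E[X] = 6.12:
6.12 = 34 × p
p = 6.12 / 34 = 0.18

Verification: Binomial(34, 0.18) has E[X] = 6.12 ✓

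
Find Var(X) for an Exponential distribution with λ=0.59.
2.8727

We have X ~ Exponential(λ=0.59).

For an Exponential distribution with λ=0.59:
Var(X) = 2.8727

The variance measures the spread of the distribution around the mean.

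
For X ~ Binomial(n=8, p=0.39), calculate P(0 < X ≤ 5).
0.936936

We have X ~ Binomial(n=8, p=0.39).

To find P(0 < X ≤ 5), we use:
P(0 < X ≤ 5) = P(X ≤ 5) - P(X ≤ 0)
                 = F(5) - F(0)
                 = 0.956107 - 0.019171
                 = 0.936936

So there's approximately a 93.7% chance that X falls in this range.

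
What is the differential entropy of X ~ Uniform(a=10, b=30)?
2.9957 nats

We have X ~ Uniform(a=10, b=30).

The differential entropy measures the uncertainty or information content of the distribution.

For a Uniform distribution with a=10, b=30:
h(X) = 2.9957 nats

(In bits, this would be 4.3219 bits.)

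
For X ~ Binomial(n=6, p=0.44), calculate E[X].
2.6400

We have X ~ Binomial(n=6, p=0.44).

For a Binomial distribution with n=6, p=0.44:
E[X] = 2.6400

This is the expected (average) value of X.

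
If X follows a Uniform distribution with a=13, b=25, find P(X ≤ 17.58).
0.381667

We have X ~ Uniform(a=13, b=25).

The CDF gives us P(X ≤ k).

Using the CDF:
P(X ≤ 17.58) = 0.381667

This means there's approximately a 38.2% chance that X is at most 17.58.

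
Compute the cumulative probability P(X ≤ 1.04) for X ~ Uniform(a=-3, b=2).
0.808000

We have X ~ Uniform(a=-3, b=2).

The CDF gives us P(X ≤ k).

Using the CDF:
P(X ≤ 1.04) = 0.808000

This means there's approximately a 80.8% chance that X is at most 1.04.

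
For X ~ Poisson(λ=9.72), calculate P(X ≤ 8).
0.365212

We have X ~ Poisson(λ=9.72).

The CDF gives us P(X ≤ k).

Using the CDF:
P(X ≤ 8) = 0.365212

This means there's approximately a 36.5% chance that X is at most 8.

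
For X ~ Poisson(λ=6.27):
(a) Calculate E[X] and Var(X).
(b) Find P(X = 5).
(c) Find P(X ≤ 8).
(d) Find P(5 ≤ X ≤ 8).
(a) E[X] = 6.2700, Var(X) = 6.2700
(b) P(X = 5) = 0.152802
(c) P(X ≤ 8) = 0.818143
(d) P(5 ≤ X ≤ 8) = 0.567604

We have X ~ Poisson(λ=6.27).

(a) Moments:
E[X] = 6.2700
Var(X) = 6.2700
σ = √Var(X) = 2.5040

(b) Point probability using PMF:
P(X = 5) = 0.152802

(c) Cumulative probability using CDF:
P(X ≤ 8) = F(8) = 0.818143

(d) Range probability:
P(5 ≤ X ≤ 8) = P(X ≤ 8) - P(X ≤ 4)
                   = F(8) - F(4)
                   = 0.818143 - 0.250539
                   = 0.567604

This means approximately 56.8% of outcomes fall in the interval [5, 8].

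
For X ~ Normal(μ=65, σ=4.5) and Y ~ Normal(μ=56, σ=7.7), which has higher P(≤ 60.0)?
Y has higher probability (P(Y ≤ 60.0) = 0.6983 > P(X ≤ 60.0) = 0.1333)

Compute P(≤ 60.0) for each distribution:

X ~ Normal(μ=65, σ=4.5):
P(X ≤ 60.0) = 0.1333

Y ~ Normal(μ=56, σ=7.7):
P(Y ≤ 60.0) = 0.6983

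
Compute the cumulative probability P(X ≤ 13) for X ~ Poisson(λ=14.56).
0.406460

We have X ~ Poisson(λ=14.56).

The CDF gives us P(X ≤ k).

Using the CDF:
P(X ≤ 13) = 0.406460

This means there's approximately a 40.6% chance that X is at most 13.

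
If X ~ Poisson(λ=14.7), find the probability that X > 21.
0.044675

We have X ~ Poisson(λ=14.7).

P(X > 21) = 1 - P(X ≤ 21)
                = 1 - F(21)
                = 1 - 0.955325
                = 0.044675

So there's approximately a 4.5% chance that X exceeds 21.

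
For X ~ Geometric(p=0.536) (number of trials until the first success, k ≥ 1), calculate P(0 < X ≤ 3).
0.900103

We have X ~ Geometric(p=0.536) (number of trials until the first success, k ≥ 1).

To find P(0 < X ≤ 3), we use:
P(0 < X ≤ 3) = P(X ≤ 3) - P(X ≤ 0)
                 = F(3) - F(0)
                 = 0.900103 - 0.000000
                 = 0.900103

So there's approximately a 90.0% chance that X falls in this range.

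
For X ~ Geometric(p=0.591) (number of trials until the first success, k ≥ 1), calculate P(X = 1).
0.591000

We have X ~ Geometric(p=0.591) (number of trials until the first success, k ≥ 1).

For a Geometric distribution, the PMF gives us the probability of each outcome.

Using the PMF formula:
P(X = 1) = 0.591000

Rounded to 4 decimal places: 0.5910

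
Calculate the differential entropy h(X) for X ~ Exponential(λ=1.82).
0.4012 nats

We have X ~ Exponential(λ=1.82).

The differential entropy measures the uncertainty or information content of the distribution.

For an Exponential distribution with λ=1.82:
h(X) = 0.4012 nats

(In bits, this would be 0.5788 bits.)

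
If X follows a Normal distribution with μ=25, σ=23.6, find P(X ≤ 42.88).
0.775663

We have X ~ Normal(μ=25, σ=23.6).

The CDF gives us P(X ≤ k).

Using the CDF:
P(X ≤ 42.88) = 0.775663

This means there's approximately a 77.6% chance that X is at most 42.88.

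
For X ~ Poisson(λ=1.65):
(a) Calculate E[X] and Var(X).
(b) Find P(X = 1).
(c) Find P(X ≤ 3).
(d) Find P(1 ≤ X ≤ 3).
(a) E[X] = 1.6500, Var(X) = 1.6500
(b) P(X = 1) = 0.316882
(c) P(X ≤ 3) = 0.914146
(d) P(1 ≤ X ≤ 3) = 0.722096

We have X ~ Poisson(λ=1.65).

(a) Moments:
E[X] = 1.6500
Var(X) = 1.6500
σ = √Var(X) = 1.2845

(b) Point probability using PMF:
P(X = 1) = 0.316882

(c) Cumulative probability using CDF:
P(X ≤ 3) = F(3) = 0.914146

(d) Range probability:
P(1 ≤ X ≤ 3) = P(X ≤ 3) - P(X ≤ 0)
                   = F(3) - F(0)
                   = 0.914146 - 0.192050
                   = 0.722096

This means approximately 72.2% of outcomes fall in the interval [1, 3].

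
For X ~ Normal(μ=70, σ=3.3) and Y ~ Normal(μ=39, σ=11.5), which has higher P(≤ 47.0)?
Y has higher probability (P(Y ≤ 47.0) = 0.7567 > P(X ≤ 47.0) = 0.0000)

Compute P(≤ 47.0) for each distribution:

X ~ Normal(μ=70, σ=3.3):
P(X ≤ 47.0) = 0.0000

Y ~ Normal(μ=39, σ=11.5):
P(Y ≤ 47.0) = 0.7567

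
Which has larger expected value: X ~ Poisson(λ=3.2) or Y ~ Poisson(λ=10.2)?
Y has larger mean (10.2000 > 3.2000)

Compute the expected value for each distribution:

X ~ Poisson(λ=3.2):
E[X] = 3.2000

Y ~ Poisson(λ=10.2):
E[Y] = 10.2000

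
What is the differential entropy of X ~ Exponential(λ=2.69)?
0.0105 nats

We have X ~ Exponential(λ=2.69).

The differential entropy measures the uncertainty or information content of the distribution.

For an Exponential distribution with λ=2.69:
h(X) = 0.0105 nats

(In bits, this would be 0.0151 bits.)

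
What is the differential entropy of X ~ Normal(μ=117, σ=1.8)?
2.0067 nats

We have X ~ Normal(μ=117, σ=1.8).

The differential entropy measures the uncertainty or information content of the distribution.

For a Normal distribution with μ=117, σ=1.8:
h(X) = 2.0067 nats

(In bits, this would be 2.8951 bits.)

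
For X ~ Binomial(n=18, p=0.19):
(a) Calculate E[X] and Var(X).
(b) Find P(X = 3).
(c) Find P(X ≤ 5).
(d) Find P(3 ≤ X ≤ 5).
(a) E[X] = 3.4200, Var(X) = 2.7702
(b) P(X = 3) = 0.237261
(c) P(X ≤ 5) = 0.890337
(d) P(3 ≤ X ≤ 5) = 0.583036

We have X ~ Binomial(n=18, p=0.19).

(a) Moments:
E[X] = 3.4200
Var(X) = 2.7702
σ = √Var(X) = 1.6644

(b) Point probability using PMF:
P(X = 3) = 0.237261

(c) Cumulative probability using CDF:
P(X ≤ 5) = F(5) = 0.890337

(d) Range probability:
P(3 ≤ X ≤ 5) = P(X ≤ 5) - P(X ≤ 2)
                   = F(5) - F(2)
                   = 0.890337 - 0.307301
                   = 0.583036

This means approximately 58.3% of outcomes fall in the interval [3, 5].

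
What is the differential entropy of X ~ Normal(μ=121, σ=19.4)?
4.3842 nats

We have X ~ Normal(μ=121, σ=19.4).

The differential entropy measures the uncertainty or information content of the distribution.

For a Normal distribution with μ=121, σ=19.4:
h(X) = 4.3842 nats

(In bits, this would be 6.3251 bits.)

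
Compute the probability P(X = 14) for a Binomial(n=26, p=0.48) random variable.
0.130104

We have X ~ Binomial(n=26, p=0.48).

For a Binomial distribution, the PMF gives us the probability of each outcome.

Using the PMF formula:
P(X = 14) = 0.130104

Rounded to 4 decimal places: 0.1301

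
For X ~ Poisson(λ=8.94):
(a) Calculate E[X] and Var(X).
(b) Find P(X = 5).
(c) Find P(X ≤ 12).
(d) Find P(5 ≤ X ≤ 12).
(a) E[X] = 8.9400, Var(X) = 8.9400
(b) P(X = 5) = 0.062361
(c) P(X ≤ 12) = 0.880096
(d) P(5 ≤ X ≤ 12) = 0.823074

We have X ~ Poisson(λ=8.94).

(a) Moments:
E[X] = 8.9400
Var(X) = 8.9400
σ = √Var(X) = 2.9900

(b) Point probability using PMF:
P(X = 5) = 0.062361

(c) Cumulative probability using CDF:
P(X ≤ 12) = F(12) = 0.880096

(d) Range probability:
P(5 ≤ X ≤ 12) = P(X ≤ 12) - P(X ≤ 4)
                   = F(12) - F(4)
                   = 0.880096 - 0.057022
                   = 0.823074

This means approximately 82.3% of outcomes fall in the interval [5, 12].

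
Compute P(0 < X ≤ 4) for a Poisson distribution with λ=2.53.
0.807475

We have X ~ Poisson(λ=2.53).

To find P(0 < X ≤ 4), we use:
P(0 < X ≤ 4) = P(X ≤ 4) - P(X ≤ 0)
                 = F(4) - F(0)
                 = 0.887134 - 0.079659
                 = 0.807475

So there's approximately a 80.7% chance that X falls in this range.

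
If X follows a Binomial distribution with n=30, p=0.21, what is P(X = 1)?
0.006769

We have X ~ Binomial(n=30, p=0.21).

For a Binomial distribution, the PMF gives us the probability of each outcome.

Using the PMF formula:
P(X = 1) = 0.006769

Rounded to 4 decimal places: 0.0068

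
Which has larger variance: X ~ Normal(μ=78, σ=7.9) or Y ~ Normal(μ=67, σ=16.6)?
Y has larger variance (275.5600 > 62.4100)

Compute the variance for each distribution:

X ~ Normal(μ=78, σ=7.9):
Var(X) = 62.4100

Y ~ Normal(μ=67, σ=16.6):
Var(Y) = 275.5600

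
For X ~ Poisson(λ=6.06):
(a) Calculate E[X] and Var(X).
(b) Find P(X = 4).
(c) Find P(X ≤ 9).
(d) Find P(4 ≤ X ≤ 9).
(a) E[X] = 6.0600, Var(X) = 6.0600
(b) P(X = 4) = 0.131176
(c) P(X ≤ 9) = 0.911884
(d) P(4 ≤ X ≤ 9) = 0.765954

We have X ~ Poisson(λ=6.06).

(a) Moments:
E[X] = 6.0600
Var(X) = 6.0600
σ = √Var(X) = 2.4617

(b) Point probability using PMF:
P(X = 4) = 0.131176

(c) Cumulative probability using CDF:
P(X ≤ 9) = F(9) = 0.911884

(d) Range probability:
P(4 ≤ X ≤ 9) = P(X ≤ 9) - P(X ≤ 3)
                   = F(9) - F(3)
                   = 0.911884 - 0.145930
                   = 0.765954

This means approximately 76.6% of outcomes fall in the interval [4, 9].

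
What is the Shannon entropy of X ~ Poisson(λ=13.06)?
2.6971 nats

We have X ~ Poisson(λ=13.06).

The Shannon entropy measures the uncertainty or information content of the distribution.

For a Poisson distribution with λ=13.06:
H(X) = 2.6971 nats

(In bits, this would be 3.8910 bits.)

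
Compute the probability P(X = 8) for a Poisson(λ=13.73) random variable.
0.034118

We have X ~ Poisson(λ=13.73).

For a Poisson distribution, the PMF gives us the probability of each outcome.

Using the PMF formula:
P(X = 8) = 0.034118

Rounded to 4 decimal places: 0.0341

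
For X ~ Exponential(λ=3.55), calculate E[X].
0.2817

We have X ~ Exponential(λ=3.55).

For an Exponential distribution with λ=3.55:
E[X] = 0.2817

This is the expected (average) value of X.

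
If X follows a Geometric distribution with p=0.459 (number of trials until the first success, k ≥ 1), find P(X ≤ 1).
0.459000

We have X ~ Geometric(p=0.459) (number of trials until the first success, k ≥ 1).

The CDF gives us P(X ≤ k).

Using the CDF:
P(X ≤ 1) = 0.459000

This means there's approximately a 45.9% chance that X is at most 1.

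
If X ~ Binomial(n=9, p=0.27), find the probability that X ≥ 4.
0.205019

We have X ~ Binomial(n=9, p=0.27).

For discrete distributions, P(X ≥ 4) = 1 - P(X ≤ 3).

P(X ≤ 3) = 0.794981
P(X ≥ 4) = 1 - 0.794981 = 0.205019

So there's approximately a 20.5% chance that X is at least 4.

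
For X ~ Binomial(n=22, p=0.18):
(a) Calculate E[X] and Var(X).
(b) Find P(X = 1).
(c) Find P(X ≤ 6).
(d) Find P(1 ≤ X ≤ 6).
(a) E[X] = 3.9600, Var(X) = 3.2472
(b) P(X = 1) = 0.061346
(c) P(X ≤ 6) = 0.914651
(d) P(1 ≤ X ≤ 6) = 0.901949

We have X ~ Binomial(n=22, p=0.18).

(a) Moments:
E[X] = 3.9600
Var(X) = 3.2472
σ = √Var(X) = 1.8020

(b) Point probability using PMF:
P(X = 1) = 0.061346

(c) Cumulative probability using CDF:
P(X ≤ 6) = F(6) = 0.914651

(d) Range probability:
P(1 ≤ X ≤ 6) = P(X ≤ 6) - P(X ≤ 0)
                   = F(6) - F(0)
                   = 0.914651 - 0.012703
                   = 0.901949

This means approximately 90.2% of outcomes fall in the interval [1, 6].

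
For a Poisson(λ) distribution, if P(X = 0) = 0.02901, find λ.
λ = 3.5401

For a Poisson(λ) distribution, the PMF at 0 is:
P(X = 0) = λ^0 e^(-λ) / 0! = e^(-λ)

Given P(X = 0) = 0.02901:
e^(-λ) = 0.02901
-λ = ln(0.02901)
λ = -ln(0.02901) = 3.5401

Verification: e^(-3.5401) = 0.02901 ✓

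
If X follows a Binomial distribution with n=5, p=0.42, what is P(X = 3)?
0.249232

We have X ~ Binomial(n=5, p=0.42).

For a Binomial distribution, the PMF gives us the probability of each outcome.

Using the PMF formula:
P(X = 3) = 0.249232

Rounded to 4 decimal places: 0.2492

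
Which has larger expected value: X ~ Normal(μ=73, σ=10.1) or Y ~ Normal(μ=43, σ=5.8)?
X has larger mean (73.0000 > 43.0000)

Compute the expected value for each distribution:

X ~ Normal(μ=73, σ=10.1):
E[X] = 73.0000

Y ~ Normal(μ=43, σ=5.8):
E[Y] = 43.0000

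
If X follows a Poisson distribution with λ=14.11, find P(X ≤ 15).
0.658437

We have X ~ Poisson(λ=14.11).

The CDF gives us P(X ≤ k).

Using the CDF:
P(X ≤ 15) = 0.658437

This means there's approximately a 65.8% chance that X is at most 15.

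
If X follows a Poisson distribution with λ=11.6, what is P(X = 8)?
0.074529

We have X ~ Poisson(λ=11.6).

For a Poisson distribution, the PMF gives us the probability of each outcome.

Using the PMF formula:
P(X = 8) = 0.074529

Rounded to 4 decimal places: 0.0745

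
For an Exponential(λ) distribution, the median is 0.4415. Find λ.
λ = 1.5700

For X ~ Exponential(λ), the CDF is F(x) = 1 - e^(-λx).
The median m satisfies F(m) = 0.5:
1 - e^(-λm) = 0.5
e^(-λm) = 0.5
λm = ln(2)
m = ln(2) / λ

Given m = 0.4415:
λ = ln(2) / 0.4415 = 0.693147 / 0.4415 = 1.5700

Verification: ln(2) / 1.5700 = 0.4415 ✓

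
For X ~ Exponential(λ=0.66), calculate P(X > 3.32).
0.111783

We have X ~ Exponential(λ=0.66).

P(X > 3.32) = 1 - P(X ≤ 3.32)
                = 1 - F(3.32)
                = 1 - 0.888217
                = 0.111783

So there's approximately a 11.2% chance that X exceeds 3.32.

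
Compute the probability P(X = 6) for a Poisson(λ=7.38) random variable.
0.139931

We have X ~ Poisson(λ=7.38).

For a Poisson distribution, the PMF gives us the probability of each outcome.

Using the PMF formula:
P(X = 6) = 0.139931

Rounded to 4 decimal places: 0.1399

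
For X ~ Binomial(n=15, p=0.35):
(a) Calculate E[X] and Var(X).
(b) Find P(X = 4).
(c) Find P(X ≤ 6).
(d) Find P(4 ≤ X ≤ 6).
(a) E[X] = 5.2500, Var(X) = 3.4125
(b) P(X = 4) = 0.179247
(c) P(X ≤ 6) = 0.754842
(d) P(4 ≤ X ≤ 6) = 0.582146

We have X ~ Binomial(n=15, p=0.35).

(a) Moments:
E[X] = 5.2500
Var(X) = 3.4125
σ = √Var(X) = 1.8473

(b) Point probability using PMF:
P(X = 4) = 0.179247

(c) Cumulative probability using CDF:
P(X ≤ 6) = F(6) = 0.754842

(d) Range probability:
P(4 ≤ X ≤ 6) = P(X ≤ 6) - P(X ≤ 3)
                   = F(6) - F(3)
                   = 0.754842 - 0.172696
                   = 0.582146

This means approximately 58.2% of outcomes fall in the interval [4, 6].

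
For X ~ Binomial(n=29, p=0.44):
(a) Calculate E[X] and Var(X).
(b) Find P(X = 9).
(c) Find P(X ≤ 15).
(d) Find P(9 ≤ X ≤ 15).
(a) E[X] = 12.7600, Var(X) = 7.1456
(b) P(X = 9) = 0.056949
(c) P(X ≤ 15) = 0.847269
(d) P(9 ≤ X ≤ 15) = 0.793936

We have X ~ Binomial(n=29, p=0.44).

(a) Moments:
E[X] = 12.7600
Var(X) = 7.1456
σ = √Var(X) = 2.6731

(b) Point probability using PMF:
P(X = 9) = 0.056949

(c) Cumulative probability using CDF:
P(X ≤ 15) = F(15) = 0.847269

(d) Range probability:
P(9 ≤ X ≤ 15) = P(X ≤ 15) - P(X ≤ 8)
                   = F(15) - F(8)
                   = 0.847269 - 0.053333
                   = 0.793936

This means approximately 79.4% of outcomes fall in the interval [9, 15].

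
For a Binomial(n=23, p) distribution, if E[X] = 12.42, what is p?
p = 0.54

For a Binomial(n, p) distribution:
E[X] = n × p

Given n = 23 and E[X] = 12.42:
12.42 = 23 × p
p = 12.42 / 23 = 0.54

Verification: Binomial(23, 0.54) has E[X] = 12.42 ✓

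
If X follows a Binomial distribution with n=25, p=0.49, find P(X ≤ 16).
0.956236

We have X ~ Binomial(n=25, p=0.49).

The CDF gives us P(X ≤ k).

Using the CDF:
P(X ≤ 16) = 0.956236

This means there's approximately a 95.6% chance that X is at most 16.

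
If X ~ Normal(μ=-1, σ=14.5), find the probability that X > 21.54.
0.060035

We have X ~ Normal(μ=-1, σ=14.5).

P(X > 21.54) = 1 - P(X ≤ 21.54)
                = 1 - F(21.54)
                = 1 - 0.939965
                = 0.060035

So there's approximately a 6.0% chance that X exceeds 21.54.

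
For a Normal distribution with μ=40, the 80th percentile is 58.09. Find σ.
σ = 21.4942

For X ~ Normal(μ, σ), the p-th percentile satisfies x = μ + z_p × σ,
where z_p = Φ⁻¹(p) is the standard normal quantile.

Step 1: z_{0.8} = Φ⁻¹(0.8) = 0.8416

Step 2: Solve for σ:
58.09 = 40 + 0.8416 × σ
σ = (58.09 - 40) / 0.8416
σ = 18.09 / 0.8416
σ = 21.4942

Verification: μ + z × σ = 40 + 0.8416 × 21.4942 = 58.09 ✓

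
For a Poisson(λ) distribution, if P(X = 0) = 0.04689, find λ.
λ = 3.0600

For a Poisson(λ) distribution, the PMF at 0 is:
P(X = 0) = λ^0 e^(-λ) / 0! = e^(-λ)

Given P(X = 0) = 0.04689:
e^(-λ) = 0.04689
-λ = ln(0.04689)
λ = -ln(0.04689) = 3.0600

Verification: e^(-3.0600) = 0.04689 ✓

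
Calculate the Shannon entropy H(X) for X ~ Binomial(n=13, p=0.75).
1.8517 nats

We have X ~ Binomial(n=13, p=0.75).

The Shannon entropy measures the uncertainty or information content of the distribution.

For a Binomial distribution with n=13, p=0.75:
H(X) = 1.8517 nats

(In bits, this would be 2.6714 bits.)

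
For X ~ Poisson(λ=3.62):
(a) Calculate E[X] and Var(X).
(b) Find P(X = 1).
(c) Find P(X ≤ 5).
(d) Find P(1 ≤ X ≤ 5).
(a) E[X] = 3.6200, Var(X) = 3.6200
(b) P(X = 1) = 0.096953
(c) P(X ≤ 5) = 0.841354
(d) P(1 ≤ X ≤ 5) = 0.814572

We have X ~ Poisson(λ=3.62).

(a) Moments:
E[X] = 3.6200
Var(X) = 3.6200
σ = √Var(X) = 1.9026

(b) Point probability using PMF:
P(X = 1) = 0.096953

(c) Cumulative probability using CDF:
P(X ≤ 5) = F(5) = 0.841354

(d) Range probability:
P(1 ≤ X ≤ 5) = P(X ≤ 5) - P(X ≤ 0)
                   = F(5) - F(0)
                   = 0.841354 - 0.026783
                   = 0.814572

This means approximately 81.5% of outcomes fall in the interval [1, 5].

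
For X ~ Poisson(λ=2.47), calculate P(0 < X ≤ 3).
0.679385

We have X ~ Poisson(λ=2.47).

To find P(0 < X ≤ 3), we use:
P(0 < X ≤ 3) = P(X ≤ 3) - P(X ≤ 0)
                 = F(3) - F(0)
                 = 0.763969 - 0.084585
                 = 0.679385

So there's approximately a 67.9% chance that X falls in this range.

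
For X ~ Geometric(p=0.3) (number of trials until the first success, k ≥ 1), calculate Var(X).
7.7778

We have X ~ Geometric(p=0.3) (number of trials until the first success, k ≥ 1).

For a Geometric distribution with p=0.3 (number of trials until the first success, k ≥ 1):
Var(X) = 7.7778

The variance measures the spread of the distribution around the mean.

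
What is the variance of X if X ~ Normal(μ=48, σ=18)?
324.0000

We have X ~ Normal(μ=48, σ=18).

For a Normal distribution with μ=48, σ=18:
Var(X) = 324.0000

The variance measures the spread of the distribution around the mean.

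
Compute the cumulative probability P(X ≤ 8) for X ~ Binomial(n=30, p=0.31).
0.385208

We have X ~ Binomial(n=30, p=0.31).

The CDF gives us P(X ≤ k).

Using the CDF:
P(X ≤ 8) = 0.385208

This means there's approximately a 38.5% chance that X is at most 8.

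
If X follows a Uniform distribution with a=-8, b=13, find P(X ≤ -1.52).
0.308571

We have X ~ Uniform(a=-8, b=13).

The CDF gives us P(X ≤ k).

Using the CDF:
P(X ≤ -1.52) = 0.308571

This means there's approximately a 30.9% chance that X is at most -1.52.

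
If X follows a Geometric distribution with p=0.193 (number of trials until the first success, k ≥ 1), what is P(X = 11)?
0.022610

We have X ~ Geometric(p=0.193) (number of trials until the first success, k ≥ 1).

For a Geometric distribution, the PMF gives us the probability of each outcome.

Using the PMF formula:
P(X = 11) = 0.022610

Rounded to 4 decimal places: 0.0226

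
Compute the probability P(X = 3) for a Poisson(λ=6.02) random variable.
0.088346

We have X ~ Poisson(λ=6.02).

For a Poisson distribution, the PMF gives us the probability of each outcome.

Using the PMF formula:
P(X = 3) = 0.088346

Rounded to 4 decimal places: 0.0883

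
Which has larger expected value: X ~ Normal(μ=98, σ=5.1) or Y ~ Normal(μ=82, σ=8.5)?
X has larger mean (98.0000 > 82.0000)

Compute the expected value for each distribution:

X ~ Normal(μ=98, σ=5.1):
E[X] = 98.0000

Y ~ Normal(μ=82, σ=8.5):
E[Y] = 82.0000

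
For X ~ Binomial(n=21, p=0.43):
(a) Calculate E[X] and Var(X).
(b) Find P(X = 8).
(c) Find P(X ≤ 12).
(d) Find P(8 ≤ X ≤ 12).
(a) E[X] = 9.0300, Var(X) = 5.1471
(b) P(X = 8) = 0.159464
(c) P(X ≤ 12) = 0.936217
(d) P(8 ≤ X ≤ 12) = 0.683796

We have X ~ Binomial(n=21, p=0.43).

(a) Moments:
E[X] = 9.0300
Var(X) = 5.1471
σ = √Var(X) = 2.2687

(b) Point probability using PMF:
P(X = 8) = 0.159464

(c) Cumulative probability using CDF:
P(X ≤ 12) = F(12) = 0.936217

(d) Range probability:
P(8 ≤ X ≤ 12) = P(X ≤ 12) - P(X ≤ 7)
                   = F(12) - F(7)
                   = 0.936217 - 0.252421
                   = 0.683796

This means approximately 68.4% of outcomes fall in the interval [8, 12].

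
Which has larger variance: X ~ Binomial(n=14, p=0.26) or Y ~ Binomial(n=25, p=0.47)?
Y has larger variance (6.2275 > 2.6936)

Compute the variance for each distribution:

X ~ Binomial(n=14, p=0.26):
Var(X) = 2.6936

Y ~ Binomial(n=25, p=0.47):
Var(Y) = 6.2275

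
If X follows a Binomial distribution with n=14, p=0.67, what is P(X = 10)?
0.216390

We have X ~ Binomial(n=14, p=0.67).

For a Binomial distribution, the PMF gives us the probability of each outcome.

Using the PMF formula:
P(X = 10) = 0.216390

Rounded to 4 decimal places: 0.2164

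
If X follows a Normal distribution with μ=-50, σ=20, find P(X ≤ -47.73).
0.545183

We have X ~ Normal(μ=-50, σ=20).

The CDF gives us P(X ≤ k).

Using the CDF:
P(X ≤ -47.73) = 0.545183

This means there's approximately a 54.5% chance that X is at most -47.73.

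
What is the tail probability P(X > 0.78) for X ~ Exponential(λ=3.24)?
0.079882

We have X ~ Exponential(λ=3.24).

P(X > 0.78) = 1 - P(X ≤ 0.78)
                = 1 - F(0.78)
                = 1 - 0.920118
                = 0.079882

So there's approximately a 8.0% chance that X exceeds 0.78.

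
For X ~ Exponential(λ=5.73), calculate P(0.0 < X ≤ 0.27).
0.787136

We have X ~ Exponential(λ=5.73).

To find P(0.0 < X ≤ 0.27), we use:
P(0.0 < X ≤ 0.27) = P(X ≤ 0.27) - P(X ≤ 0.0)
                 = F(0.27) - F(0.0)
                 = 0.787136 - 0.000000
                 = 0.787136

So there's approximately a 78.7% chance that X falls in this range.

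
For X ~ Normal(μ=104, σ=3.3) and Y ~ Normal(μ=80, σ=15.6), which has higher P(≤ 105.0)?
Y has higher probability (P(Y ≤ 105.0) = 0.9455 > P(X ≤ 105.0) = 0.6191)

Compute P(≤ 105.0) for each distribution:

X ~ Normal(μ=104, σ=3.3):
P(X ≤ 105.0) = 0.6191

Y ~ Normal(μ=80, σ=15.6):
P(Y ≤ 105.0) = 0.9455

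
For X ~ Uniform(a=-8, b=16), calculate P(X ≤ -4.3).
0.154167

We have X ~ Uniform(a=-8, b=16).

The CDF gives us P(X ≤ k).

Using the CDF:
P(X ≤ -4.3) = 0.154167

This means there's approximately a 15.4% chance that X is at most -4.3.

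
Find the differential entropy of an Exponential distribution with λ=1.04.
0.9608 nats

We have X ~ Exponential(λ=1.04).

The differential entropy measures the uncertainty or information content of the distribution.

For an Exponential distribution with λ=1.04:
h(X) = 0.9608 nats

(In bits, this would be 1.3861 bits.)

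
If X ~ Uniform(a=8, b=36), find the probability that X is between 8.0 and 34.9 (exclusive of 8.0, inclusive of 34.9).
0.960714

We have X ~ Uniform(a=8, b=36).

To find P(8.0 < X ≤ 34.9), we use:
P(8.0 < X ≤ 34.9) = P(X ≤ 34.9) - P(X ≤ 8.0)
                 = F(34.9) - F(8.0)
                 = 0.960714 - 0.000000
                 = 0.960714

So there's approximately a 96.1% chance that X falls in this range.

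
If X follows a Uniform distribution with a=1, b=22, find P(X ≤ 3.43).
0.115714

We have X ~ Uniform(a=1, b=22).

The CDF gives us P(X ≤ k).

Using the CDF:
P(X ≤ 3.43) = 0.115714

This means there's approximately a 11.6% chance that X is at most 3.43.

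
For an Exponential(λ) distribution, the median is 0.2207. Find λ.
λ = 3.1407

For X ~ Exponential(λ), the CDF is F(x) = 1 - e^(-λx).
The median m satisfies F(m) = 0.5:
1 - e^(-λm) = 0.5
e^(-λm) = 0.5
λm = ln(2)
m = ln(2) / λ

Given m = 0.2207:
λ = ln(2) / 0.2207 = 0.693147 / 0.2207 = 3.1407

Verification: ln(2) / 3.1407 = 0.2207 ✓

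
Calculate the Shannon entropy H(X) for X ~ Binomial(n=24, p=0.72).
2.2033 nats

We have X ~ Binomial(n=24, p=0.72).

The Shannon entropy measures the uncertainty or information content of the distribution.

For a Binomial distribution with n=24, p=0.72:
H(X) = 2.2033 nats

(In bits, this would be 3.1787 bits.)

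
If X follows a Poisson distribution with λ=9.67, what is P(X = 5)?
0.044496

We have X ~ Poisson(λ=9.67).

For a Poisson distribution, the PMF gives us the probability of each outcome.

Using the PMF formula:
P(X = 5) = 0.044496

Rounded to 4 decimal places: 0.0445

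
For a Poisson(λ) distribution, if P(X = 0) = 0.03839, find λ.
λ = 3.2600

For a Poisson(λ) distribution, the PMF at 0 is:
P(X = 0) = λ^0 e^(-λ) / 0! = e^(-λ)

Given P(X = 0) = 0.03839:
e^(-λ) = 0.03839
-λ = ln(0.03839)
λ = -ln(0.03839) = 3.2600

Verification: e^(-3.2600) = 0.03839 ✓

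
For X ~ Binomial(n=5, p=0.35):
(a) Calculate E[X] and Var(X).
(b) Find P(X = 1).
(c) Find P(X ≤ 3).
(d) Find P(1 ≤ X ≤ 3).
(a) E[X] = 1.7500, Var(X) = 1.1375
(b) P(X = 1) = 0.312386
(c) P(X ≤ 3) = 0.945978
(d) P(1 ≤ X ≤ 3) = 0.829948

We have X ~ Binomial(n=5, p=0.35).

(a) Moments:
E[X] = 1.7500
Var(X) = 1.1375
σ = √Var(X) = 1.0665

(b) Point probability using PMF:
P(X = 1) = 0.312386

(c) Cumulative probability using CDF:
P(X ≤ 3) = F(3) = 0.945978

(d) Range probability:
P(1 ≤ X ≤ 3) = P(X ≤ 3) - P(X ≤ 0)
                   = F(3) - F(0)
                   = 0.945978 - 0.116029
                   = 0.829948

This means approximately 83.0% of outcomes fall in the interval [1, 3].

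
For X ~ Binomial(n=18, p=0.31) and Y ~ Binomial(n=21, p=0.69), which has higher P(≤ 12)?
X has higher probability (P(X ≤ 12) = 0.9996 > P(Y ≤ 12) = 0.1728)

Compute P(≤ 12) for each distribution:

X ~ Binomial(n=18, p=0.31):
P(X ≤ 12) = 0.9996

Y ~ Binomial(n=21, p=0.69):
P(Y ≤ 12) = 0.1728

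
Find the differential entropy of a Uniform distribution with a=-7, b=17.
3.1781 nats

We have X ~ Uniform(a=-7, b=17).

The differential entropy measures the uncertainty or information content of the distribution.

For a Uniform distribution with a=-7, b=17:
h(X) = 3.1781 nats

(In bits, this would be 4.5850 bits.)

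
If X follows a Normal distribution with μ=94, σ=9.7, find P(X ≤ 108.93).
0.938119

We have X ~ Normal(μ=94, σ=9.7).

The CDF gives us P(X ≤ k).

Using the CDF:
P(X ≤ 108.93) = 0.938119

This means there's approximately a 93.8% chance that X is at most 108.93.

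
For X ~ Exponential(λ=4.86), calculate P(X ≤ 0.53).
0.923907

We have X ~ Exponential(λ=4.86).

The CDF gives us P(X ≤ k).

Using the CDF:
P(X ≤ 0.53) = 0.923907

This means there's approximately a 92.4% chance that X is at most 0.53.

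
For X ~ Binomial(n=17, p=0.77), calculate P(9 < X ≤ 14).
0.760752

We have X ~ Binomial(n=17, p=0.77).

To find P(9 < X ≤ 14), we use:
P(9 < X ≤ 14) = P(X ≤ 14) - P(X ≤ 9)
                 = F(14) - F(9)
                 = 0.785857 - 0.025105
                 = 0.760752

So there's approximately a 76.1% chance that X falls in this range.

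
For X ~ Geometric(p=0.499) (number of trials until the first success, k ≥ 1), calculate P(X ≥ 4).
0.125752

We have X ~ Geometric(p=0.499) (number of trials until the first success, k ≥ 1).

For discrete distributions, P(X ≥ 4) = 1 - P(X ≤ 3).

P(X ≤ 3) = 0.874248
P(X ≥ 4) = 1 - 0.874248 = 0.125752

So there's approximately a 12.6% chance that X is at least 4.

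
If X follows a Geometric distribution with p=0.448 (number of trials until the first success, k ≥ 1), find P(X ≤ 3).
0.831803

We have X ~ Geometric(p=0.448) (number of trials until the first success, k ≥ 1).

The CDF gives us P(X ≤ k).

Using the CDF:
P(X ≤ 3) = 0.831803

This means there's approximately a 83.2% chance that X is at most 3.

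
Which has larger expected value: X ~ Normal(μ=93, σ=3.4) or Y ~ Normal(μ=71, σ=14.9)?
X has larger mean (93.0000 > 71.0000)

Compute the expected value for each distribution:

X ~ Normal(μ=93, σ=3.4):
E[X] = 93.0000

Y ~ Normal(μ=71, σ=14.9):
E[Y] = 71.0000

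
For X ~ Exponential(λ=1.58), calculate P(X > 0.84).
0.265219

We have X ~ Exponential(λ=1.58).

P(X > 0.84) = 1 - P(X ≤ 0.84)
                = 1 - F(0.84)
                = 1 - 0.734781
                = 0.265219

So there's approximately a 26.5% chance that X exceeds 0.84.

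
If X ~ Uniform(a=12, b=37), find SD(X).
7.2169

We have X ~ Uniform(a=12, b=37).

For a Uniform distribution with a=12, b=37:
σ = √Var(X) = 7.2169

The standard deviation is the square root of the variance.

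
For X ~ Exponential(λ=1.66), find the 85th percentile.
1.1428

We have X ~ Exponential(λ=1.66).

We want to find x such that P(X ≤ x) = 0.85.

This is the 85th percentile, which means 85% of values fall below this point.

Using the inverse CDF (quantile function):
x = F⁻¹(0.85) = 1.1428

Verification: P(X ≤ 1.1428) = 0.85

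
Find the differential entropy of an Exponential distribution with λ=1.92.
0.3477 nats

We have X ~ Exponential(λ=1.92).

The differential entropy measures the uncertainty or information content of the distribution.

For an Exponential distribution with λ=1.92:
h(X) = 0.3477 nats

(In bits, this would be 0.5016 bits.)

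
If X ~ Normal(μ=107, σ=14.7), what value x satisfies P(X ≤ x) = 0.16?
92.3815

We have X ~ Normal(μ=107, σ=14.7).

We want to find x such that P(X ≤ x) = 0.16.

This is the 16th percentile, which means 16% of values fall below this point.

Using the inverse CDF (quantile function):
x = F⁻¹(0.16) = 92.3815

Verification: P(X ≤ 92.3815) = 0.16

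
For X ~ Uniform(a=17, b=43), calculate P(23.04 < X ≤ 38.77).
0.605000

We have X ~ Uniform(a=17, b=43).

To find P(23.04 < X ≤ 38.77), we use:
P(23.04 < X ≤ 38.77) = P(X ≤ 38.77) - P(X ≤ 23.04)
                 = F(38.77) - F(23.04)
                 = 0.837308 - 0.232308
                 = 0.605000

So there's approximately a 60.5% chance that X falls in this range.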